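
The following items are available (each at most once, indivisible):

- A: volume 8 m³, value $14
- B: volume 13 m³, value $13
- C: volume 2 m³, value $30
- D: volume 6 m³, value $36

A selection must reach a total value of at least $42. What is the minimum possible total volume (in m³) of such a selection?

Subsets with value ≥ 42, sorted by total volume:
- C+D: volume 8, value 66
- A+C: volume 10, value 44
- A+D: volume 14, value 50
- B+C: volume 15, value 43
Minimum volume: 8 m³.

8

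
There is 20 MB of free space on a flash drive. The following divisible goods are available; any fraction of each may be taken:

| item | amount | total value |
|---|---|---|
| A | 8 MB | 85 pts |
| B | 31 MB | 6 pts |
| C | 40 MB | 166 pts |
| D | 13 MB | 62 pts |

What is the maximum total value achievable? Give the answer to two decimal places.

Take in order of value per unit:
- A (85/8 per unit): all 8 → value 85, running total 85.00
- D (62/13 per unit): 12 of 13 → value 12×62/13 = 57.2308, running total 142.23
Total 142.23.

142.23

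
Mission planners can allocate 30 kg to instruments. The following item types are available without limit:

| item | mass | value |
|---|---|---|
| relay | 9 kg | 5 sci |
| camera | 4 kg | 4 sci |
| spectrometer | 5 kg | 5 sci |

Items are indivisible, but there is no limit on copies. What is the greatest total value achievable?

Best value-per-unit is camera at 4/4; filling with it alone gives 7×4 = 28.
Optimal mix: 5×camera + 2×spectrometer → mass 30, value 30.

30 sci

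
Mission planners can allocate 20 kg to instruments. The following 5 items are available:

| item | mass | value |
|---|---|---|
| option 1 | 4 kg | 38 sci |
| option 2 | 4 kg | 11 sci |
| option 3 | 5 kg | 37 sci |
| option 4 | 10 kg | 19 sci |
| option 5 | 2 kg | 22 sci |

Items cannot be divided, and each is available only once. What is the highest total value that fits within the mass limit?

108 sci

Check high-value combinations within 20 kg:
- option 1+option 2+option 3+option 5: mass 4+4+5+2=15, value 38+11+37+22=108
- option 1+option 3+option 5: mass 4+5+2=11, value 38+37+22=97
- option 1+option 3+option 4: mass 4+5+10=19, value 38+37+19=94
- option 1+option 2+option 4+option 5: mass 4+4+10+2=20, value 38+11+19+22=90
- option 1+option 2+option 3: mass 4+4+5=13, value 38+11+37=86
Best: 108 sci.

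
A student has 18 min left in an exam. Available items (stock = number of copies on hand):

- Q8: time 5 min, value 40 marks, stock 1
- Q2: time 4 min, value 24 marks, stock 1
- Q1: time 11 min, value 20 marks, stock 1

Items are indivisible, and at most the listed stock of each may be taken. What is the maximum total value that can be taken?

64 marks

Top feasible selections:
- 1×Q8 + 1×Q2: time 9, value 64
- 1×Q8 + 1×Q1: time 16, value 60
- 1×Q2 + 1×Q1: time 15, value 44
Best: 64 marks.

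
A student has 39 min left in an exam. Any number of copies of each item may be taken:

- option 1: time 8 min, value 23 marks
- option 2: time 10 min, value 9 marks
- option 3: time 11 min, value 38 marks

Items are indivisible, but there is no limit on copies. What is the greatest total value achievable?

122 marks

Best value-per-unit is option 3 at 38/11; filling with it alone gives 3×38 = 114.
Optimal mix: 2×option 1 + 2×option 3 → time 38, value 122.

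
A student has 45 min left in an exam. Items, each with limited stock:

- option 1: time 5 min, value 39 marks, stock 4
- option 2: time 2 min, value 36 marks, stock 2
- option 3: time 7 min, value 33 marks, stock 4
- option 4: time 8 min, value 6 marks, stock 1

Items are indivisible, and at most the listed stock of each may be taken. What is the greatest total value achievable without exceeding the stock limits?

327 marks

Top feasible selections:
- 4×option 1 + 2×option 2 + 3×option 3: time 45, value 327
- 4×option 1 + 2×option 2 + 2×option 3: time 38, value 294
Best: 327 marks.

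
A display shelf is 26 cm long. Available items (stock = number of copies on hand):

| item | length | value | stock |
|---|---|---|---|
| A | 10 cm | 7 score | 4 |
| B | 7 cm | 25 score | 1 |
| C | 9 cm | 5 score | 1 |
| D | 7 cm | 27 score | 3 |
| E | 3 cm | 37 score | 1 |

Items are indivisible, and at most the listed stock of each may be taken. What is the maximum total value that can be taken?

118 score

Top feasible selections:
- 3×D + 1×E: length 24, value 118
- 1×B + 2×D + 1×E: length 24, value 116
- 1×C + 2×D + 1×E: length 26, value 96
Best: 118 score.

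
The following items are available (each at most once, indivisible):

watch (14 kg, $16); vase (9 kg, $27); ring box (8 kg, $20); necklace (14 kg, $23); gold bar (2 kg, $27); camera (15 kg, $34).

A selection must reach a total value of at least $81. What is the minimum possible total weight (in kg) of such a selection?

25

Subsets with value ≥ 81, sorted by total weight:
- ring box+gold bar+camera: weight 25, value 81
- vase+gold bar+camera: weight 26, value 88
- necklace+gold bar+camera: weight 31, value 84
- vase+ring box+camera: weight 32, value 81
Minimum weight: 25 kg.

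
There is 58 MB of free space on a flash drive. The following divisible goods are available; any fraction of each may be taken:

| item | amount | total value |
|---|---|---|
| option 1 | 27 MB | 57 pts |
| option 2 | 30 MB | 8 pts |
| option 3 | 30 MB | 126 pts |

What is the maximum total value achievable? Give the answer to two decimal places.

Take in order of value per unit:
- option 3 (126/30 per unit): all 30 → value 126, running total 126.00
- option 1 (57/27 per unit): all 27 → value 57, running total 183.00
- option 2 (8/30 per unit): 1 of 30 → value 1×8/30 = 0.2667, running total 183.27
Total 183.27.

183.27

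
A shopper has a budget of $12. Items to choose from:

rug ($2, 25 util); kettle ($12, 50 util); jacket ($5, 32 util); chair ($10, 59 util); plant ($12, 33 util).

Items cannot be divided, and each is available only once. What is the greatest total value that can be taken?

84 util

Check high-value combinations within $12:
- rug+chair: cost 2+10=12, value 25+59=84
- chair: cost 10, value 59
- rug+jacket: cost 2+5=7, value 25+32=57
Best: 84 util.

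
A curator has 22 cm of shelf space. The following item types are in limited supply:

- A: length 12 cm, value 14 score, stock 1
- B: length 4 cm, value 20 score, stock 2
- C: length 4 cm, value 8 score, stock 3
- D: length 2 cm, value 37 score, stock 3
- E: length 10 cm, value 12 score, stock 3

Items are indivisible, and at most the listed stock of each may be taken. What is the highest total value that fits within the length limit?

Best selections within length 22 and stock limits:
- 2×B + 2×C + 3×D: length 22, value 167
- 2×B + 1×C + 3×D: length 18, value 159
- 1×B + 3×C + 3×D: length 22, value 155
Best: 167 score.

167 score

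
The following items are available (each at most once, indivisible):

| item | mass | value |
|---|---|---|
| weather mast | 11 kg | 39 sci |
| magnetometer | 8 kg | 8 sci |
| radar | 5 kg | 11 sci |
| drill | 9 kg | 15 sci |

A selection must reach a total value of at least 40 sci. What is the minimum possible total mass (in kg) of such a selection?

Subsets with value ≥ 40, sorted by total mass:
- weather mast+radar: mass 16, value 50
- weather mast+magnetometer: mass 19, value 47
- weather mast+drill: mass 20, value 54
- weather mast+magnetometer+radar: mass 24, value 58
Minimum mass: 16 kg.

16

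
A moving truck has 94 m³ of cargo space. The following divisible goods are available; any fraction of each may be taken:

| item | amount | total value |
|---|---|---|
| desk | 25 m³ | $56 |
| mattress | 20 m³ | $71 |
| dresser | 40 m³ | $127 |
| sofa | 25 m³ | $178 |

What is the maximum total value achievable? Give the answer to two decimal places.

396.16

Take in order of value per unit:
- sofa (178/25 per unit): all 25 → value 178, running total 178.00
- mattress (71/20 per unit): all 20 → value 71, running total 249.00
- dresser (127/40 per unit): all 40 → value 127, running total 376.00
- desk (56/25 per unit): 9 of 25 → value 9×56/25 = 20.1600, running total 396.16
Total 396.16.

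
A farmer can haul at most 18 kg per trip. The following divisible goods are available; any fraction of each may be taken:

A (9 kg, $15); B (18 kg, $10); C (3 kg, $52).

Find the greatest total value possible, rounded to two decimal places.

Take in order of value per unit:
- C (52/3 per unit): all 3 → value 52, running total 52.00
- A (15/9 per unit): all 9 → value 15, running total 67.00
- B (10/18 per unit): 6 of 18 → value 6×10/18 = 3.3333, running total 70.33
Total 70.33.

70.33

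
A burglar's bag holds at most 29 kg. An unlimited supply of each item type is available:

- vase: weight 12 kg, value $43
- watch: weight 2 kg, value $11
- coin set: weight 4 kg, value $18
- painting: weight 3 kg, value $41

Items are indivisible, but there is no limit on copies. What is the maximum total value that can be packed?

$380

Best value-per-unit is painting at 41/3; filling with it alone gives 9×41 = 369.
Optimal mix: 1×watch + 9×painting → weight 29, value 380.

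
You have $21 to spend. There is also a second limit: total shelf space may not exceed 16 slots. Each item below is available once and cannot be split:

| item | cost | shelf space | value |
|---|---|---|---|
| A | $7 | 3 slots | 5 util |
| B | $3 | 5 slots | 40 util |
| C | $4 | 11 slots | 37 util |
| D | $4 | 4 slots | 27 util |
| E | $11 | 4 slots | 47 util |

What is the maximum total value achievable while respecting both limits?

114 util

Feasible sets respecting both limits:
- B+D+E: cost 18, shelf space 13, value 114
- A+B+E: cost 21, shelf space 12, value 92
- B+E: cost 14, shelf space 9, value 87
- C+E: cost 15, shelf space 15, value 84
Best: 114 util.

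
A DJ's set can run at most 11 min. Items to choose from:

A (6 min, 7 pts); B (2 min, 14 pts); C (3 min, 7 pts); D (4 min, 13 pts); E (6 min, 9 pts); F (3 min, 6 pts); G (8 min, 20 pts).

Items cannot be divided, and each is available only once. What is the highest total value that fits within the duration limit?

34 pts

This is a 0/1 knapsack; check combinations near the capacity.
- B+C+D: duration 2+3+4=9, value 14+7+13=34
- B+G: duration 2+8=10, value 14+20=34
- B+D+F: duration 2+4+3=9, value 14+13+6=33
- B+C+E: duration 2+3+6=11, value 14+7+9=30
Best: 34 pts.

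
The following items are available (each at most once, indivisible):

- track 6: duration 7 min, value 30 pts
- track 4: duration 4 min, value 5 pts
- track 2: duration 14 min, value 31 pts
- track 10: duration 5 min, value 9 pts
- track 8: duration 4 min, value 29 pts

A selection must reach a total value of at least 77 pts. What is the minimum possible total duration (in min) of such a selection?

25

Subsets with value ≥ 77, sorted by total duration:
- track 6+track 2+track 8: duration 25, value 90
- track 6+track 4+track 2+track 8: duration 29, value 95
- track 6+track 2+track 10+track 8: duration 30, value 99
- track 6+track 4+track 2+track 10+track 8: duration 34, value 104
Minimum duration: 25 min.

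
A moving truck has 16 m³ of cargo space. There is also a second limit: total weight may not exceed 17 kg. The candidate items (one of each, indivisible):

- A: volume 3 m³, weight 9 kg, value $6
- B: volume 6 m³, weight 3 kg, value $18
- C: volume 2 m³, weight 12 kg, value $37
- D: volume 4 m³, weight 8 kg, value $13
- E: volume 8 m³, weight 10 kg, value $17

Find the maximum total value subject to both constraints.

Feasible sets respecting both limits:
- B+C: volume 8, weight 15, value 55
- C: volume 2, weight 12, value 37
- B+E: volume 14, weight 13, value 35
Best: $55.

$55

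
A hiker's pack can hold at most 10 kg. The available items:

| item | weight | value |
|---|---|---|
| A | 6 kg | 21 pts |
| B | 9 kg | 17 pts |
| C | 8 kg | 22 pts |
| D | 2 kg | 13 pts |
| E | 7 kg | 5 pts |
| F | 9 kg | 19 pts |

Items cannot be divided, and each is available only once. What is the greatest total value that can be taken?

35 pts

Check high-value combinations within 10 kg:
- C+D: weight 8+2=10, value 22+13=35
- A+D: weight 6+2=8, value 21+13=34
- C: weight 8, value 22
- A: weight 6, value 21
- F: weight 9, value 19
Best: 35 pts.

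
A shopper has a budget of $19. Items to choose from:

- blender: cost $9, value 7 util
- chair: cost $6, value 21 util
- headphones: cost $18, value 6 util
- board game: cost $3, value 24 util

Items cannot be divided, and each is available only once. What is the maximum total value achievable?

Check high-value combinations within $19:
- blender+chair+board game: cost 9+6+3=18, value 7+21+24=52
- chair+board game: cost 6+3=9, value 21+24=45
- blender+board game: cost 9+3=12, value 7+24=31
- blender+chair: cost 9+6=15, value 7+21=28
Best: 52 util.

52 util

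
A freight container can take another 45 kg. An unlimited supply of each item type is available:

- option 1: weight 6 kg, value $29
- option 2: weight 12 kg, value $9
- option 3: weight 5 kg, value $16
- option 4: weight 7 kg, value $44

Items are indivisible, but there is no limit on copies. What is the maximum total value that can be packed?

$264

Best value-per-unit is option 4 at 44/7, and filling with it alone uses weight 6×7=42. No mix of the others beats 6×44 = 264.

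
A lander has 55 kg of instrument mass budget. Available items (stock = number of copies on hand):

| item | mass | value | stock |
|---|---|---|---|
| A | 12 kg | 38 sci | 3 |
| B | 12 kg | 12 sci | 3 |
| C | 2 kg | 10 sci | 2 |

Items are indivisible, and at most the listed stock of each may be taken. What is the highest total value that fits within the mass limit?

Top feasible selections:
- 3×A + 1×B + 2×C: mass 52, value 146
- 3×A + 1×B + 1×C: mass 50, value 136
Best: 146 sci.

146 sci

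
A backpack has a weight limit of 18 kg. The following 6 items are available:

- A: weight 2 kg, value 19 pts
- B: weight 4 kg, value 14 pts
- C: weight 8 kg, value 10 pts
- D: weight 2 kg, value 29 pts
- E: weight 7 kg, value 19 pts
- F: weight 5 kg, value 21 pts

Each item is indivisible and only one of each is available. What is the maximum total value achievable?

Check high-value combinations within 18 kg:
- A+D+E+F: weight 2+2+7+5=16, value 19+29+19+21=88
- A+B+D+F: weight 2+4+2+5=13, value 19+14+29+21=83
- B+D+E+F: weight 4+2+7+5=18, value 14+29+19+21=83
- A+B+D+E: weight 2+4+2+7=15, value 19+14+29+19=81
Best: 88 pts.

88 pts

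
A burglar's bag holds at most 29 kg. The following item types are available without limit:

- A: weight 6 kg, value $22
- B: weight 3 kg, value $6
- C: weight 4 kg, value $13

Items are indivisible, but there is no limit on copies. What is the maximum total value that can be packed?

$101

Best value-per-unit is A at 22/6; filling with it alone gives 4×22 = 88.
Optimal mix: 4×A + 1×C → weight 28, value 101.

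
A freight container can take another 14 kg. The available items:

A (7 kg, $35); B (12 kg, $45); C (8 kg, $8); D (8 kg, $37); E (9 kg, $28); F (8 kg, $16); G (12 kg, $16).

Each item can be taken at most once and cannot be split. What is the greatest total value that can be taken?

Check high-value combinations within 14 kg:
- B: weight 12, value 45
- D: weight 8, value 37
- A: weight 7, value 35
- E: weight 9, value 28
Best: $45.

$45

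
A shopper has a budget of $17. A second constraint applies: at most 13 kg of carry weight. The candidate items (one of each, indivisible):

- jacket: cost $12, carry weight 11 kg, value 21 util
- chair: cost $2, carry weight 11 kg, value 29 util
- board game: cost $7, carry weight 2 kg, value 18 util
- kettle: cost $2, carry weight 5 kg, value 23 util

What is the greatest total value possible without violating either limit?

Feasible sets respecting both limits:
- chair+board game: cost 9, carry weight 13, value 47
- board game+kettle: cost 9, carry weight 7, value 41
- chair: cost 2, carry weight 11, value 29
- kettle: cost 2, carry weight 5, value 23
Best: 47 util.

47 util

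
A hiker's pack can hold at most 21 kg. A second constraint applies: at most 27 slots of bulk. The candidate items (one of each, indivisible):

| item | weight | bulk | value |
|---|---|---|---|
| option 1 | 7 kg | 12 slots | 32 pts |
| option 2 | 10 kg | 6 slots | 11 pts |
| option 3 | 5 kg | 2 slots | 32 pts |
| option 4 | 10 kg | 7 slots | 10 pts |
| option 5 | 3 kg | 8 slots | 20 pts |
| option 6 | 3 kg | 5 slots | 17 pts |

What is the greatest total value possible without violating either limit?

Feasible sets respecting both limits:
- option 1+option 3+option 5+option 6: weight 18, bulk 27, value 101
- option 1+option 3+option 5: weight 15, bulk 22, value 84
- option 1+option 3+option 6: weight 15, bulk 19, value 81
Best: 101 pts.

101 pts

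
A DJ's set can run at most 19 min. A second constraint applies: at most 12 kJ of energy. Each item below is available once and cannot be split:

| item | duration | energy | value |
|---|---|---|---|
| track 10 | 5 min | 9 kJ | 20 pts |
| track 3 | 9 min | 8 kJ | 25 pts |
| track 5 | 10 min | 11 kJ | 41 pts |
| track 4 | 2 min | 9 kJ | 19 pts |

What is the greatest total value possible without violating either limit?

Feasible sets respecting both limits:
- track 5: duration 10, energy 11, value 41
- track 3: duration 9, energy 8, value 25
- track 10: duration 5, energy 9, value 20
- track 4: duration 2, energy 9, value 19
Best: 41 pts.

41 pts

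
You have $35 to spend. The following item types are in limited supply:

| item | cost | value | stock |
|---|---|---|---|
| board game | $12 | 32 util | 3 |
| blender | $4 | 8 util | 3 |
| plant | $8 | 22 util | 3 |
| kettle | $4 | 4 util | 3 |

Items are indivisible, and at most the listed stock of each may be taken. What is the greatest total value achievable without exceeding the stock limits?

86 util

Best selections within cost 35 and stock limits:
- 2×board game + 1×plant: cost 32, value 86
- 1×board game + 1×blender + 2×plant: cost 32, value 84
- 2×blender + 3×plant: cost 32, value 82
- 1×board game + 2×plant + 1×kettle: cost 32, value 80
Best: 86 util.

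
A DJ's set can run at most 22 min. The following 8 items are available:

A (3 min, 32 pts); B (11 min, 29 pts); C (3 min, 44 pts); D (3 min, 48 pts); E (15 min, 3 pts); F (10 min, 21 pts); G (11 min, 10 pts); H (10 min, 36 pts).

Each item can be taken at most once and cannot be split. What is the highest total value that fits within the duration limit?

160 pts

Check high-value combinations within 22 min:
- A+C+D+H: duration 3+3+3+10=19, value 32+44+48+36=160
- A+B+C+D: duration 3+11+3+3=20, value 32+29+44+48=153
- A+C+D+F: duration 3+3+3+10=19, value 32+44+48+21=145
- A+C+D+G: duration 3+3+3+11=20, value 32+44+48+10=134
Best: 160 pts.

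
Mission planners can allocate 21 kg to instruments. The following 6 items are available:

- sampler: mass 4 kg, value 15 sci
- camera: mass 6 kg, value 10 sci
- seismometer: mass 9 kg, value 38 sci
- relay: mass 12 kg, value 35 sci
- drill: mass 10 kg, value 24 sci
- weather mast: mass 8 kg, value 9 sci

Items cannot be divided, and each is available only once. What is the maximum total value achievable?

73 sci

Check high-value combinations within 21 kg:
- seismometer+relay: mass 9+12=21, value 38+35=73
- sampler+camera+seismometer: mass 4+6+9=19, value 15+10+38=63
- seismometer+drill: mass 9+10=19, value 38+24=62
Best: 73 sci.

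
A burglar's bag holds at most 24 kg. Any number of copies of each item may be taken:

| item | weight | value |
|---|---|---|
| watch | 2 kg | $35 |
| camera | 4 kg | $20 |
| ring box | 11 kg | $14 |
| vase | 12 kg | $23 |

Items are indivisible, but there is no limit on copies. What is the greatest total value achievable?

$420

Best value-per-unit is watch at 35/2, and filling with it alone uses weight 12×2=24. No mix of the others beats 12×35 = 420.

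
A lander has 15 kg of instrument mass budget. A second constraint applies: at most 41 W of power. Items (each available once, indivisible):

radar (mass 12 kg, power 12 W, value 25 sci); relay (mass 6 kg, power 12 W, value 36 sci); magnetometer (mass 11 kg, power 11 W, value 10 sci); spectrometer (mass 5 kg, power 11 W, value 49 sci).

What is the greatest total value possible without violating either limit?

85 sci

Feasible sets respecting both limits:
- relay+spectrometer: mass 11, power 23, value 85
- spectrometer: mass 5, power 11, value 49
- relay: mass 6, power 12, value 36
- radar: mass 12, power 12, value 25
Best: 85 sci.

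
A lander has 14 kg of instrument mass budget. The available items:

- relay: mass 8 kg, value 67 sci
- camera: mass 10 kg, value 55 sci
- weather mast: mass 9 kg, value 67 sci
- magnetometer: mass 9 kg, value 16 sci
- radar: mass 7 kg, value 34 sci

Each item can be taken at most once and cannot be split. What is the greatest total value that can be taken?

Check high-value combinations within 14 kg:
- relay: mass 8, value 67
- weather mast: mass 9, value 67
- camera: mass 10, value 55
- radar: mass 7, value 34
Best: 67 sci.

67 sci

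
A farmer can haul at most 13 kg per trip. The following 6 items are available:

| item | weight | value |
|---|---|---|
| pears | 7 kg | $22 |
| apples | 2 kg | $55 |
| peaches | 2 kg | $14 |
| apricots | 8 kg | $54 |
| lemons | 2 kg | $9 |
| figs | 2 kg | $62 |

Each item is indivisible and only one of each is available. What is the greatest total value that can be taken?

$171

Check high-value combinations within 13 kg:
- apples+apricots+figs: weight 2+8+2=12, value 55+54+62=171
- pears+apples+peaches+figs: weight 7+2+2+2=13, value 22+55+14+62=153
- pears+apples+lemons+figs: weight 7+2+2+2=13, value 22+55+9+62=148
- apples+peaches+lemons+figs: weight 2+2+2+2=8, value 55+14+9+62=140
- pears+apples+figs: weight 7+2+2=11, value 22+55+62=139
Best: $171.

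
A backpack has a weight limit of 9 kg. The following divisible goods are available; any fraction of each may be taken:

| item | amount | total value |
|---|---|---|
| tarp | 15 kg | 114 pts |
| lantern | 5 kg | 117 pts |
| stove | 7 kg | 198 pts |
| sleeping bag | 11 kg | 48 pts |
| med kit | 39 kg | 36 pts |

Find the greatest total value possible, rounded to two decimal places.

Take in order of value per unit:
- stove (198/7 per unit): all 7 → value 198, running total 198.00
- lantern (117/5 per unit): 2 of 5 → value 2×117/5 = 46.8000, running total 244.80
Total 244.80.

244.80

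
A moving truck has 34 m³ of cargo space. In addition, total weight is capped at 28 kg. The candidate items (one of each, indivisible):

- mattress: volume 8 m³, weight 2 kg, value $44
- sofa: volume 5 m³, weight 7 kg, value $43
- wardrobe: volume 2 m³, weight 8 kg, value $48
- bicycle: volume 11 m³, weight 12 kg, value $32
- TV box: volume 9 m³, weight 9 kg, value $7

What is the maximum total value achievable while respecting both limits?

$142

Feasible sets respecting both limits:
- mattress+sofa+wardrobe+TV box: volume 24, weight 26, value 142
- mattress+sofa+wardrobe: volume 15, weight 17, value 135
- mattress+wardrobe+bicycle: volume 21, weight 22, value 124
Best: $142.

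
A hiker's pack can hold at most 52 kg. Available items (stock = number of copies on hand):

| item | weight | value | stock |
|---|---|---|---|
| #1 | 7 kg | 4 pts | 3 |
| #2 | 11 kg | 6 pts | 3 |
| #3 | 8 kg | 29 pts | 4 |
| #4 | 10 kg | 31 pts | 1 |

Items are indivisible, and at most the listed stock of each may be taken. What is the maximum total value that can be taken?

Top feasible selections:
- 1×#1 + 4×#3 + 1×#4: weight 49, value 151
- 4×#3 + 1×#4: weight 42, value 147
- 1×#1 + 1×#2 + 3×#3 + 1×#4: weight 52, value 128
Best: 151 pts.

151 pts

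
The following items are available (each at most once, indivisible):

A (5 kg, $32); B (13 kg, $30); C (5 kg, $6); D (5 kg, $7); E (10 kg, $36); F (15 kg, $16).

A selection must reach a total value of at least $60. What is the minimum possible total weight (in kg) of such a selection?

15

Subsets with value ≥ 60, sorted by total weight:
- A+E: weight 15, value 68
- A+B: weight 18, value 62
- A+D+E: weight 20, value 75
- A+C+E: weight 20, value 74
Minimum weight: 15 kg.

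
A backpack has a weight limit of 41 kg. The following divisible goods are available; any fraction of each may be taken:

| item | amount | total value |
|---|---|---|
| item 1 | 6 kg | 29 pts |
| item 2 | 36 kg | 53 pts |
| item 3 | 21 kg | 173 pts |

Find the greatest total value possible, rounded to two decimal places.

Take in order of value per unit:
- item 3 (173/21 per unit): all 21 → value 173, running total 173.00
- item 1 (29/6 per unit): all 6 → value 29, running total 202.00
- item 2 (53/36 per unit): 14 of 36 → value 14×53/36 = 20.6111, running total 222.61
Total 222.61.

222.61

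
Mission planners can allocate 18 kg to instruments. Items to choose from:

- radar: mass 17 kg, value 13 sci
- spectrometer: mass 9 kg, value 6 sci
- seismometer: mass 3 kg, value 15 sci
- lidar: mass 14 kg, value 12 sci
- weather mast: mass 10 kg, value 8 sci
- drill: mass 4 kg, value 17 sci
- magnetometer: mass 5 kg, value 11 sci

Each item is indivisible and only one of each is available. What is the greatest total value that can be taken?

Check high-value combinations within 18 kg:
- seismometer+drill+magnetometer: mass 3+4+5=12, value 15+17+11=43
- seismometer+weather mast+drill: mass 3+10+4=17, value 15+8+17=40
- spectrometer+seismometer+drill: mass 9+3+4=16, value 6+15+17=38
Best: 43 sci.

43 sci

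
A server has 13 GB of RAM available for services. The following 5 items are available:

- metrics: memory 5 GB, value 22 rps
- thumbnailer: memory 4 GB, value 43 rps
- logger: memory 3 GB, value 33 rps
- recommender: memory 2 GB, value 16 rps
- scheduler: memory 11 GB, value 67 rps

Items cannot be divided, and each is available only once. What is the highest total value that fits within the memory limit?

98 rps

This is a 0/1 knapsack; check combinations near the capacity.
- metrics+thumbnailer+logger: memory 5+4+3=12, value 22+43+33=98
- thumbnailer+logger+recommender: memory 4+3+2=9, value 43+33+16=92
- recommender+scheduler: memory 2+11=13, value 16+67=83
- metrics+thumbnailer+recommender: memory 5+4+2=11, value 22+43+16=81
- thumbnailer+logger: memory 4+3=7, value 43+33=76
Best: 98 rps.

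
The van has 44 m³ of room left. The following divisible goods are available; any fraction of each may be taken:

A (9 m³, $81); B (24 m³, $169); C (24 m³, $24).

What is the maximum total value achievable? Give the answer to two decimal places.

Take in order of value per unit:
- A (81/9 per unit): all 9 → value 81, running total 81.00
- B (169/24 per unit): all 24 → value 169, running total 250.00
- C (24/24 per unit): 11 of 24 → value 11×24/24 = 11.0000, running total 261.00
Total 261.00.

261.00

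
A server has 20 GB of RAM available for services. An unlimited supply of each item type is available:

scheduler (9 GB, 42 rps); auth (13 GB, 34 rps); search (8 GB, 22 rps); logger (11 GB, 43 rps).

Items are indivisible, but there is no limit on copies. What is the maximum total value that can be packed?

85 rps

Best value-per-unit is scheduler at 42/9; filling with it alone gives 2×42 = 84.
Optimal mix: 1×scheduler + 1×logger → memory 20, value 85.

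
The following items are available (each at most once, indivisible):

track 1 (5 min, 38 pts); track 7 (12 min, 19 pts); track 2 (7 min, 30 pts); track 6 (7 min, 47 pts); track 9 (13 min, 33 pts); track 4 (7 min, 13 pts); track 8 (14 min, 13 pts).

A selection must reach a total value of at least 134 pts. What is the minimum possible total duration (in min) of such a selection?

Subsets with value ≥ 134, sorted by total duration:
- track 1+track 7+track 2+track 6: duration 31, value 134
- track 1+track 2+track 6+track 9: duration 32, value 148
- track 1+track 7+track 6+track 9: duration 37, value 137
Minimum duration: 31 min.

31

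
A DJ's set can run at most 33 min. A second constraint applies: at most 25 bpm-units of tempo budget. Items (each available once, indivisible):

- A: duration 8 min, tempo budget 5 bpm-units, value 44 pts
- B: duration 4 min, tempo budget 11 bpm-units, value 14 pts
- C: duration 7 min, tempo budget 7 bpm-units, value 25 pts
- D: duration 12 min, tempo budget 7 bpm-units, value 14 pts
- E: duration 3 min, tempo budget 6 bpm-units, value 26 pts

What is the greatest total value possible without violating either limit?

Feasible sets respecting both limits:
- A+C+D+E: duration 30, tempo budget 25, value 109
- A+C+E: duration 18, tempo budget 18, value 95
- A+B+E: duration 15, tempo budget 22, value 84
Best: 109 pts.

109 pts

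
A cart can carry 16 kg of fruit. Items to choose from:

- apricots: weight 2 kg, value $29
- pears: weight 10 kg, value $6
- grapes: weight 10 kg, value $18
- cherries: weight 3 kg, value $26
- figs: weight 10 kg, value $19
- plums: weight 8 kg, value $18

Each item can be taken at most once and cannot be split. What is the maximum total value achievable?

Check high-value combinations within 16 kg:
- apricots+cherries+figs: weight 2+3+10=15, value 29+26+19=74
- apricots+cherries+plums: weight 2+3+8=13, value 29+26+18=73
- apricots+grapes+cherries: weight 2+10+3=15, value 29+18+26=73
- apricots+pears+cherries: weight 2+10+3=15, value 29+6+26=61
Best: $74.

$74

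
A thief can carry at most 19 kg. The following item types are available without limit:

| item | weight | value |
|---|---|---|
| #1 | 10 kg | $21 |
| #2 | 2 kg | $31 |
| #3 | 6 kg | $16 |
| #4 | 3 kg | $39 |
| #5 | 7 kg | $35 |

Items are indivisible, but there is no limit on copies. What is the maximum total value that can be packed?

Best value-per-unit is #2 at 31/2; filling with it alone gives 9×31 = 279.
Optimal mix: 8×#2 + 1×#4 → weight 19, value 287.

$287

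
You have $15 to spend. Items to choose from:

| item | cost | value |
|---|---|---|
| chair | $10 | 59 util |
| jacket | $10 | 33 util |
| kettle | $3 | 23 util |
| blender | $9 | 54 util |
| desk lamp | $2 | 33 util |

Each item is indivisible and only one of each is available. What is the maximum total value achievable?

Check high-value combinations within $15:
- chair+kettle+desk lamp: cost 10+3+2=15, value 59+23+33=115
- kettle+blender+desk lamp: cost 3+9+2=14, value 23+54+33=110
- chair+desk lamp: cost 10+2=12, value 59+33=92
- jacket+kettle+desk lamp: cost 10+3+2=15, value 33+23+33=89
- blender+desk lamp: cost 9+2=11, value 54+33=87
Best: 115 util.

115 util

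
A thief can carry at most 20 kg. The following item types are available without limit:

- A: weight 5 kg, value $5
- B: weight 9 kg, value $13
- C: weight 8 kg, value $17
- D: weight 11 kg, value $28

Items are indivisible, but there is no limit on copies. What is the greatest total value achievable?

Best value-per-unit is D at 28/11; filling with it alone gives 1×28 = 28.
Optimal mix: 1×C + 1×D → weight 19, value 45.

$45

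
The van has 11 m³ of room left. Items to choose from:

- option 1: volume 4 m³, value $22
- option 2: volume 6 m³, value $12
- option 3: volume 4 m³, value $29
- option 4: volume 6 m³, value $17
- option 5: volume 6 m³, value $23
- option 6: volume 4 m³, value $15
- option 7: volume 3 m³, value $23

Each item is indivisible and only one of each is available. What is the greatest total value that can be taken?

$74

This is a 0/1 knapsack; check combinations near the capacity.
- option 1+option 3+option 7: volume 4+4+3=11, value 22+29+23=74
- option 3+option 6+option 7: volume 4+4+3=11, value 29+15+23=67
- option 1+option 6+option 7: volume 4+4+3=11, value 22+15+23=60
- option 3+option 7: volume 4+3=7, value 29+23=52
- option 3+option 5: volume 4+6=10, value 29+23=52
Best: $74.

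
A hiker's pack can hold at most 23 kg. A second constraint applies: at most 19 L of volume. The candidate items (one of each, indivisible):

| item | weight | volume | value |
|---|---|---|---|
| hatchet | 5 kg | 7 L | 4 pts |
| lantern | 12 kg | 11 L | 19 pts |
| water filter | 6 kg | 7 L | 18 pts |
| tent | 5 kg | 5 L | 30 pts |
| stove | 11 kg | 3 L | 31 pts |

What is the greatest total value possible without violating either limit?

79 pts

Feasible sets respecting both limits:
- water filter+tent+stove: weight 22, volume 15, value 79
- hatchet+tent+stove: weight 21, volume 15, value 65
- tent+stove: weight 16, volume 8, value 61
- hatchet+water filter+stove: weight 22, volume 17, value 53
Best: 79 pts.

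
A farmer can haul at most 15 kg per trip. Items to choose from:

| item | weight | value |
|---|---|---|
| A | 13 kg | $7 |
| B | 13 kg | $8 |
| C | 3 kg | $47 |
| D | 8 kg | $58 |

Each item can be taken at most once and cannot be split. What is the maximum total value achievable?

$105

Check high-value combinations within 15 kg:
- C+D: weight 3+8=11, value 47+58=105
- D: weight 8, value 58
- C: weight 3, value 47
Best: $105.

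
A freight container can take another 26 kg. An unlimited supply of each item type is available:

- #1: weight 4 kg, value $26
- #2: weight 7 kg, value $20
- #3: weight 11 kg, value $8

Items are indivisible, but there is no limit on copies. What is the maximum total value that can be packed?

$156

Best value-per-unit is #1 at 26/4, and filling with it alone uses weight 6×4=24. No mix of the others beats 6×26 = 156.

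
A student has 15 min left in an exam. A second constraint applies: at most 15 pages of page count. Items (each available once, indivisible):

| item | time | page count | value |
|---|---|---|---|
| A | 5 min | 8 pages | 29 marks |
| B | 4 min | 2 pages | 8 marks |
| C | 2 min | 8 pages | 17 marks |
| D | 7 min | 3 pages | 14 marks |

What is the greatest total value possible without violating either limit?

43 marks

Feasible sets respecting both limits:
- A+D: time 12, page count 11, value 43
- B+C+D: time 13, page count 13, value 39
- A+B: time 9, page count 10, value 37
Best: 43 marks.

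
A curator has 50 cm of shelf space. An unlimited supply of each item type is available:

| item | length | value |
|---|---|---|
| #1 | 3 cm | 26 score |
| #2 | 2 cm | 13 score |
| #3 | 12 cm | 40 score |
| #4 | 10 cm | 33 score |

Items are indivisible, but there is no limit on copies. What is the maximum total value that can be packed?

Best value-per-unit is #1 at 26/3; filling with it alone gives 16×26 = 416.
Optimal mix: 16×#1 + 1×#2 → length 50, value 429.

429 score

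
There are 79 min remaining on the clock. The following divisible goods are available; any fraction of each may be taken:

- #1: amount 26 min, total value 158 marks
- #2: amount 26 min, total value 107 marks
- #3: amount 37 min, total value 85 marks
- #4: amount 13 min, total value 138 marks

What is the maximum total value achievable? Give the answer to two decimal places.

435.16

Take in order of value per unit:
- #4 (138/13 per unit): all 13 → value 138, running total 138.00
- #1 (158/26 per unit): all 26 → value 158, running total 296.00
- #2 (107/26 per unit): all 26 → value 107, running total 403.00
- #3 (85/37 per unit): 14 of 37 → value 14×85/37 = 32.1622, running total 435.16
Total 435.16.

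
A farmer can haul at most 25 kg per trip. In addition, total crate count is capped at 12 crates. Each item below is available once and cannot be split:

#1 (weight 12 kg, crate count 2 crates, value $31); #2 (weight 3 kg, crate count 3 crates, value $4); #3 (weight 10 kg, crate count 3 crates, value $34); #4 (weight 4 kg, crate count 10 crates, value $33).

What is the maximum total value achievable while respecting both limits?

Feasible sets respecting both limits:
- #1+#2+#3: weight 25, crate count 8, value 69
- #1+#3: weight 22, crate count 5, value 65
- #1+#4: weight 16, crate count 12, value 64
- #2+#3: weight 13, crate count 6, value 38
Best: $69.

$69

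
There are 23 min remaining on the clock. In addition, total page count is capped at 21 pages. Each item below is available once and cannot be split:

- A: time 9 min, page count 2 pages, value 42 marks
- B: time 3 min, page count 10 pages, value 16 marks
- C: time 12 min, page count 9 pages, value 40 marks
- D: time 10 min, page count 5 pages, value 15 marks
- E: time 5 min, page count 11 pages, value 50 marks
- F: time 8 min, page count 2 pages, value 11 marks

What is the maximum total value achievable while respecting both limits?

103 marks

Feasible sets respecting both limits:
- A+E+F: time 22, page count 15, value 103
- A+E: time 14, page count 13, value 92
- C+E: time 17, page count 20, value 90
Best: 103 marks.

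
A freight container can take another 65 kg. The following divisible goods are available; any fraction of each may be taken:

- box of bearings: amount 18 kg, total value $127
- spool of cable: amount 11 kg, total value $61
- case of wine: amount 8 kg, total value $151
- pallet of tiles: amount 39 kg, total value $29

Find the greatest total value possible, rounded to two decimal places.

359.82

Take in order of value per unit:
- case of wine (151/8 per unit): all 8 → value 151, running total 151.00
- box of bearings (127/18 per unit): all 18 → value 127, running total 278.00
- spool of cable (61/11 per unit): all 11 → value 61, running total 339.00
- pallet of tiles (29/39 per unit): 28 of 39 → value 28×29/39 = 20.8205, running total 359.82
Total 359.82.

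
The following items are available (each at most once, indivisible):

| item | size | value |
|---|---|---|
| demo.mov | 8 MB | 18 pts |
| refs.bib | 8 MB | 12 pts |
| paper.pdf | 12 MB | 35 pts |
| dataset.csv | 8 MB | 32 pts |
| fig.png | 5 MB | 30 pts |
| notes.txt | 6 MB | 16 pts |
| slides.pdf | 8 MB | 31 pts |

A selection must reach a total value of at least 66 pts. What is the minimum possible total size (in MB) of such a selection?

19

Subsets with value ≥ 66, sorted by total size:
- dataset.csv+fig.png+notes.txt: size 19, value 78
- fig.png+notes.txt+slides.pdf: size 19, value 77
- paper.pdf+dataset.csv: size 20, value 67
- paper.pdf+slides.pdf: size 20, value 66
Minimum size: 19 MB.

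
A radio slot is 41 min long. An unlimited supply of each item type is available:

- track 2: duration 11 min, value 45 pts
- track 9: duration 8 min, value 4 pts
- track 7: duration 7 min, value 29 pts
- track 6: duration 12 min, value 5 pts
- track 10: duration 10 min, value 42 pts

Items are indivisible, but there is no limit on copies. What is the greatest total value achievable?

Best value-per-unit is track 10 at 42/10; filling with it alone gives 4×42 = 168.
Optimal mix: 1×track 2 + 3×track 10 → duration 41, value 171.

171 pts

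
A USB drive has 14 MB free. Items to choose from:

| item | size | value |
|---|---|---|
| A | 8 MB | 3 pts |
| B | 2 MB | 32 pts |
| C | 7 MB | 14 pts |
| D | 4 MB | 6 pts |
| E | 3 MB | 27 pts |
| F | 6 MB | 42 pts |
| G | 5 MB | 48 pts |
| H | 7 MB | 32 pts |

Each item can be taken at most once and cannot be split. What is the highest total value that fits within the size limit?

Check high-value combinations within 14 MB:
- B+F+G: size 2+6+5=13, value 32+42+48=122
- E+F+G: size 3+6+5=14, value 27+42+48=117
- B+D+E+G: size 2+4+3+5=14, value 32+6+27+48=113
Best: 122 pts.

122 pts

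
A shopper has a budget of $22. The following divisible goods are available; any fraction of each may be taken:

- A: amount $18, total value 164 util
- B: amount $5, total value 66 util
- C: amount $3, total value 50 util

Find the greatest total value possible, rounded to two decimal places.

243.56

Take in order of value per unit:
- C (50/3 per unit): all 3 → value 50, running total 50.00
- B (66/5 per unit): all 5 → value 66, running total 116.00
- A (164/18 per unit): 14 of 18 → value 14×164/18 = 127.5556, running total 243.56
Total 243.56.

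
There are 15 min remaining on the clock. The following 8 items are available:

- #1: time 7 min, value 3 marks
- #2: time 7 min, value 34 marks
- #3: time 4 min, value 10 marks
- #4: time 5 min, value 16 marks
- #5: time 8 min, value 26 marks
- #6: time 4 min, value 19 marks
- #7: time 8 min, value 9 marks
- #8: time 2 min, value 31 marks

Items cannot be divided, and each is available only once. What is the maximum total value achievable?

Check high-value combinations within 15 min:
- #2+#6+#8: time 7+4+2=13, value 34+19+31=84
- #2+#4+#8: time 7+5+2=14, value 34+16+31=81
- #5+#6+#8: time 8+4+2=14, value 26+19+31=76
- #3+#4+#6+#8: time 4+5+4+2=15, value 10+16+19+31=76
- #2+#3+#8: time 7+4+2=13, value 34+10+31=75
Best: 84 marks.

84 marks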